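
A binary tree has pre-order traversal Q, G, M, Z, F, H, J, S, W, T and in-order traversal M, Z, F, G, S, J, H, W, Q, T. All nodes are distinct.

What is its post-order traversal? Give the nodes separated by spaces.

F Z M S J W H G T Q

The first element of pre-order is the root; it splits in-order into left and right subtrees.
Root Q: left subtree has 8 nodes {M, Z, F, G, S, J, H, W}, right has 1 {T}.
  Root G: left subtree has 3 nodes {M, Z, F}, right has 4 {S, J, H, W}.
    Root M: left subtree has 0 nodes { }, right has 2 {Z, F}.
      Root Z: left subtree has 0 nodes { }, right has 1 {F}.
    Root H: left subtree has 2 nodes {S, J}, right has 1 {W}.
      Root J: left subtree has 1 node {S}, right has 0 { }.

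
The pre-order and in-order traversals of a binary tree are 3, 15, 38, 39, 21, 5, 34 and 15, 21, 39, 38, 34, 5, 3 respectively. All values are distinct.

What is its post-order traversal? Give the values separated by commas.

The first element of pre-order is the root; it splits in-order into left and right subtrees.
Root 3: left subtree has 6 nodes {15, 21, 39, 38, 34, 5}, right has 0 { }.
  Root 15: left subtree has 0 nodes { }, right has 5 {21, 39, 38, 34, 5}.
    Root 38: left subtree has 2 nodes {21, 39}, right has 2 {34, 5}.
      Root 39: left subtree has 1 node {21}, right has 0 { }.
      Root 5: left subtree has 1 node {34}, right has 0 { }.

21, 39, 34, 5, 38, 15, 3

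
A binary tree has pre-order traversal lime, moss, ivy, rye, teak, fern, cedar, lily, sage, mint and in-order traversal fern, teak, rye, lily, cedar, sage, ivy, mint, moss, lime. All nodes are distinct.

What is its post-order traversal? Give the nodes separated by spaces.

fern teak lily sage cedar rye mint ivy moss lime

The first element of pre-order is the root; it splits in-order into left and right subtrees.
Root lime: left subtree has 9 nodes {fern, teak, rye, lily, cedar, sage, ivy, mint, moss}, right has 0 { }.
  Root moss: left subtree has 8 nodes {fern, teak, rye, lily, cedar, sage, ivy, mint}, right has 0 { }.
    Root ivy: left subtree has 6 nodes {fern, teak, rye, lily, cedar, sage}, right has 1 {mint}.
      Root rye: left subtree has 2 nodes {fern, teak}, right has 3 {lily, cedar, sage}.
        Root teak: left subtree has 1 node {fern}, right has 0 { }.
        Root cedar: left subtree has 1 node {lily}, right has 1 {sage}.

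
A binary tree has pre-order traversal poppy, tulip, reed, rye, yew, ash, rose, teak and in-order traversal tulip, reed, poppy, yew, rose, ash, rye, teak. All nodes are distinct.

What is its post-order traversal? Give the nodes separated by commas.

reed, tulip, rose, ash, yew, teak, rye, poppy

The first element of pre-order is the root; it splits in-order into left and right subtrees.
Root poppy: left subtree has 2 nodes {tulip, reed}, right has 5 {yew, rose, ash, rye, teak}.
  Root tulip: left subtree has 0 nodes { }, right has 1 {reed}.
  Root rye: left subtree has 3 nodes {yew, rose, ash}, right has 1 {teak}.
    Root yew: left subtree has 0 nodes { }, right has 2 {rose, ash}.
      Root ash: left subtree has 1 node {rose}, right has 0 { }.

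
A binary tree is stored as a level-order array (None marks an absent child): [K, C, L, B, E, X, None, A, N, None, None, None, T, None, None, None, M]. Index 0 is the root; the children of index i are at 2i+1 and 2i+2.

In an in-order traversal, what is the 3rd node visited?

B

In-order visits the left subtree, then the node, then the right subtree.
At K: go left to C.
  At C: go left to B.
    At B: go left to A.
      At A: no left child.
      Visit A.
      At A: go right to M.
        M is a leaf — visit M.
    Visit B.
    At B: go right to N.
      N is a leaf — visit N.
  Visit C.
  At C: go right to E.
    E is a leaf — visit E.
Visit K.
At K: go right to L.
  At L: go left to X.
    At X: no left child.
    Visit X.
    At X: go right to T.
      T is a leaf — visit T.
  Visit L.
  At L: no right child.
Full in-order sequence: A, M, B, N, C, E, K, X, T, L.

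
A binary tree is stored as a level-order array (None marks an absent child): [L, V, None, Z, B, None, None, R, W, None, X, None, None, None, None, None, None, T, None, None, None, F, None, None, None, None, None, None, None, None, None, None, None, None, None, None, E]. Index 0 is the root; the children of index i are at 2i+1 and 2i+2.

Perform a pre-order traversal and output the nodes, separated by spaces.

L V Z R W T E B X F

Pre-order visits the node, then its left subtree, then its right subtree.
Visit L.
At L: go left to V.
  Visit V.
  At V: go left to Z.
    Visit Z.
    At Z: go left to R.
      R is a leaf — visit R.
    At Z: go right to W.
      Visit W.
      At W: go left to T.
        Visit T.
        At T: no left child.
        At T: go right to E.
          E is a leaf — visit E.
      At W: no right child.
  At V: go right to B.
    Visit B.
    At B: no left child.
    At B: go right to X.
      Visit X.
      At X: go left to F.
        F is a leaf — visit F.
      At X: no right child.
At L: no right child.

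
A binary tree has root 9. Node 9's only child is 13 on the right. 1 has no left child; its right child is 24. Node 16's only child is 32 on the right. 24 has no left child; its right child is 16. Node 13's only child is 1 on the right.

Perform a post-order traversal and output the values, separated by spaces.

32 16 24 1 13 9

Post-order visits the left subtree, then the right subtree, then the node.
At 9: no left child.
At 9: go right to 13.
  At 13: no left child.
  At 13: go right to 1.
    At 1: no left child.
    At 1: go right to 24.
      At 24: no left child.
      At 24: go right to 16.
        At 16: no left child.
        At 16: go right to 32.
          32 is a leaf — visit 32.
        Visit 16.
      Visit 24.
    Visit 1.
  Visit 13.
Visit 9.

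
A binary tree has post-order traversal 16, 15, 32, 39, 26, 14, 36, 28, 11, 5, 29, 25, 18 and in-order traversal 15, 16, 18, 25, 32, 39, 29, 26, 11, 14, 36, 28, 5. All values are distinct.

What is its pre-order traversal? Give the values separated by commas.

The last element of post-order is the root; it splits in-order into left and right subtrees.
Root 18: left subtree has 2 nodes {15, 16}, right has 10 {25, 32, 39, 29, 26, 11, 14, 36, 28, 5}.
  Root 15: left subtree has 0 nodes { }, right has 1 {16}.
  Root 25: left subtree has 0 nodes { }, right has 9 {32, 39, 29, 26, 11, 14, 36, 28, 5}.
    Root 29: left subtree has 2 nodes {32, 39}, right has 6 {26, 11, 14, 36, 28, 5}.
      Root 39: left subtree has 1 node {32}, right has 0 { }.
      Root 5: left subtree has 5 nodes {26, 11, 14, 36, 28}, right has 0 { }.
        Root 11: left subtree has 1 node {26}, right has 3 {14, 36, 28}.
          Root 28: left subtree has 2 nodes {14, 36}, right has 0 { }.
            Root 36: left subtree has 1 node {14}, right has 0 { }.

18, 15, 16, 25, 29, 39, 32, 5, 11, 26, 28, 36, 14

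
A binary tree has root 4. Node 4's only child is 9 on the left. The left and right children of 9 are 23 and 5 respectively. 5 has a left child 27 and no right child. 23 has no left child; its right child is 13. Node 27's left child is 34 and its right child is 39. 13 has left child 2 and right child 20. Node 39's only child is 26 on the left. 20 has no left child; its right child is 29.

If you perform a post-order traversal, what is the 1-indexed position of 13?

Post-order visits the left subtree, then the right subtree, then the node.
At 4: go left to 9.
  At 9: go left to 23.
    At 23: no left child.
    At 23: go right to 13.
      At 13: go left to 2.
        2 is a leaf — visit 2.
      At 13: go right to 20.
        At 20: no left child.
        At 20: go right to 29.
          29 is a leaf — visit 29.
        Visit 20.
      Visit 13.
    Visit 23.
  At 9: go right to 5.
    At 5: go left to 27.
      At 27: go left to 34.
        34 is a leaf — visit 34.
      At 27: go right to 39.
        At 39: go left to 26.
          26 is a leaf — visit 26.
        At 39: no right child.
        Visit 39.
      Visit 27.
    At 5: no right child.
    Visit 5.
  Visit 9.
At 4: no right child.
Visit 4.
Full post-order sequence: 2, 29, 20, 13, 23, 34, 26, 39, 27, 5, 9, 4.

4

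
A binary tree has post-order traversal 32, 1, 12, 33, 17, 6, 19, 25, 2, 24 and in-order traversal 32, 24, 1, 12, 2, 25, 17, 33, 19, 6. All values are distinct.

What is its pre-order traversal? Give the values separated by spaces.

24 32 2 12 1 25 19 17 33 6

The last element of post-order is the root; it splits in-order into left and right subtrees.
Root 24: left subtree has 1 node {32}, right has 8 {1, 12, 2, 25, 17, 33, 19, 6}.
  Root 2: left subtree has 2 nodes {1, 12}, right has 5 {25, 17, 33, 19, 6}.
    Root 12: left subtree has 1 node {1}, right has 0 { }.
    Root 25: left subtree has 0 nodes { }, right has 4 {17, 33, 19, 6}.
      Root 19: left subtree has 2 nodes {17, 33}, right has 1 {6}.
        Root 17: left subtree has 0 nodes { }, right has 1 {33}.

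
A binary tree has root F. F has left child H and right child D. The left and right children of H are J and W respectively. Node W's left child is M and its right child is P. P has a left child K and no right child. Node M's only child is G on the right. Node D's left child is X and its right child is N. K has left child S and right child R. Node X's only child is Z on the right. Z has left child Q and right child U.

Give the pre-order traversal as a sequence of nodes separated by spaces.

F H J W M G P K S R D X Z Q U N

Pre-order visits the node, then its left subtree, then its right subtree.
Visit F.
At F: go left to H.
  Visit H.
  At H: go left to J.
    J is a leaf — visit J.
  At H: go right to W.
    Visit W.
    At W: go left to M.
      Visit M.
      At M: no left child.
      At M: go right to G.
        G is a leaf — visit G.
    At W: go right to P.
      Visit P.
      At P: go left to K.
        Visit K.
        At K: go left to S.
          S is a leaf — visit S.
        At K: go right to R.
          R is a leaf — visit R.
      At P: no right child.
At F: go right to D.
  Visit D.
  At D: go left to X.
    Visit X.
    At X: no left child.
    At X: go right to Z.
      Visit Z.
      At Z: go left to Q.
        Q is a leaf — visit Q.
      At Z: go right to U.
        U is a leaf — visit U.
  At D: go right to N.
    N is a leaf — visit N.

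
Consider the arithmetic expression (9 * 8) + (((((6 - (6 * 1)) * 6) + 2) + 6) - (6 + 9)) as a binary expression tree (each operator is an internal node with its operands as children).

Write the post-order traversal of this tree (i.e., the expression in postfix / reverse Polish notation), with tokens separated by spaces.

Post-order on an expression tree gives postfix notation: for each operator, emit left operand, right operand, then the operator.

9 8 * 6 6 1 * - 6 * 2 + 6 + 6 9 + - +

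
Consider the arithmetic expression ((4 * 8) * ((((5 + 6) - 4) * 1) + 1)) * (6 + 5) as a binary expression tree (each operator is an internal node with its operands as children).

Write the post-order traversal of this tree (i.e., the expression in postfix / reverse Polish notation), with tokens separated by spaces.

Post-order on an expression tree gives postfix notation: for each operator, emit left operand, right operand, then the operator.

4 8 * 5 6 + 4 - 1 * 1 + * 6 5 + *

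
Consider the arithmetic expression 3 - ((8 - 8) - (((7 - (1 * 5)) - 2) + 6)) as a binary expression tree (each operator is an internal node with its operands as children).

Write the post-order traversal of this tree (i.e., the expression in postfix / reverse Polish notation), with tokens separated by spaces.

Post-order on an expression tree gives postfix notation: for each operator, emit left operand, right operand, then the operator.

3 8 8 - 7 1 5 * - 2 - 6 + - -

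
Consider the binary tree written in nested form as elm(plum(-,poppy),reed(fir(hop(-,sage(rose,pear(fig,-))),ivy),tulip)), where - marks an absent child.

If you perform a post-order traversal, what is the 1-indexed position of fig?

Post-order visits the left subtree, then the right subtree, then the node.
At elm: go left to plum.
  At plum: no left child.
  At plum: go right to poppy.
    poppy is a leaf — visit poppy.
  Visit plum.
At elm: go right to reed.
  At reed: go left to fir.
    At fir: go left to hop.
      At hop: no left child.
      At hop: go right to sage.
        At sage: go left to rose.
          rose is a leaf — visit rose.
        At sage: go right to pear.
          At pear: go left to fig.
            fig is a leaf — visit fig.
          At pear: no right child.
          Visit pear.
        Visit sage.
      Visit hop.
    At fir: go right to ivy.
      ivy is a leaf — visit ivy.
    Visit fir.
  At reed: go right to tulip.
    tulip is a leaf — visit tulip.
  Visit reed.
Visit elm.
Full post-order sequence: poppy, plum, rose, fig, pear, sage, hop, ivy, fir, tulip, reed, elm.

4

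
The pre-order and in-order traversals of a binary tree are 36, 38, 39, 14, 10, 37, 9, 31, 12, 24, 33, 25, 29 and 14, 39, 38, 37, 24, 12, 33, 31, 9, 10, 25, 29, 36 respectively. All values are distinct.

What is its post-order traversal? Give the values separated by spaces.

14 39 24 33 12 31 9 37 29 25 10 38 36

The first element of pre-order is the root; it splits in-order into left and right subtrees.
Root 36: left subtree has 12 nodes {14, 39, 38, 37, 24, 12, 33, 31, 9, 10, 25, 29}, right has 0 { }.
  Root 38: left subtree has 2 nodes {14, 39}, right has 9 {37, 24, 12, 33, 31, 9, 10, 25, 29}.
    Root 39: left subtree has 1 node {14}, right has 0 { }.
    Root 10: left subtree has 6 nodes {37, 24, 12, 33, 31, 9}, right has 2 {25, 29}.
      Root 37: left subtree has 0 nodes { }, right has 5 {24, 12, 33, 31, 9}.
        Root 9: left subtree has 4 nodes {24, 12, 33, 31}, right has 0 { }.
          Root 31: left subtree has 3 nodes {24, 12, 33}, right has 0 { }.
            Root 12: left subtree has 1 node {24}, right has 1 {33}.
      Root 25: left subtree has 0 nodes { }, right has 1 {29}.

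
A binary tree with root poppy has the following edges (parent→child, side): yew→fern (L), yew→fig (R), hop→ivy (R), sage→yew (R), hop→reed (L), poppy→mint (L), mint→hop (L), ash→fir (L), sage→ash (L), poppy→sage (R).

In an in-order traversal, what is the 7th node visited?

In-order visits the left subtree, then the node, then the right subtree.
At poppy: go left to mint.
  At mint: go left to hop.
    At hop: go left to reed.
      reed is a leaf — visit reed.
    Visit hop.
    At hop: go right to ivy.
      ivy is a leaf — visit ivy.
  Visit mint.
  At mint: no right child.
Visit poppy.
At poppy: go right to sage.
  At sage: go left to ash.
    At ash: go left to fir.
      fir is a leaf — visit fir.
    Visit ash.
    At ash: no right child.
  Visit sage.
  At sage: go right to yew.
    At yew: go left to fern.
      fern is a leaf — visit fern.
    Visit yew.
    At yew: go right to fig.
      fig is a leaf — visit fig.
Full in-order sequence: reed, hop, ivy, mint, poppy, fir, ash, sage, fern, yew, fig.

ash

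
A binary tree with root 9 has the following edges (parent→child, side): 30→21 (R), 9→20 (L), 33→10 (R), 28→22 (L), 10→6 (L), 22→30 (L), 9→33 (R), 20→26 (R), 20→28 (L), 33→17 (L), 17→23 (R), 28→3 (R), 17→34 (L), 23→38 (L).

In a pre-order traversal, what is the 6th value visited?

Pre-order visits the node, then its left subtree, then its right subtree.
Visit 9.
At 9: go left to 20.
  Visit 20.
  At 20: go left to 28.
    Visit 28.
    At 28: go left to 22.
      Visit 22.
      At 22: go left to 30.
        Visit 30.
        At 30: no left child.
        At 30: go right to 21.
          21 is a leaf — visit 21.
      At 22: no right child.
    At 28: go right to 3.
      3 is a leaf — visit 3.
  At 20: go right to 26.
    26 is a leaf — visit 26.
At 9: go right to 33.
  Visit 33.
  At 33: go left to 17.
    Visit 17.
    At 17: go left to 34.
      34 is a leaf — visit 34.
    At 17: go right to 23.
      Visit 23.
      At 23: go left to 38.
        38 is a leaf — visit 38.
      At 23: no right child.
  At 33: go right to 10.
    Visit 10.
    At 10: go left to 6.
      6 is a leaf — visit 6.
    At 10: no right child.
Full pre-order sequence: 9, 20, 28, 22, 30, 21, 3, 26, 33, 17, 34, 23, 38, 10, 6.

21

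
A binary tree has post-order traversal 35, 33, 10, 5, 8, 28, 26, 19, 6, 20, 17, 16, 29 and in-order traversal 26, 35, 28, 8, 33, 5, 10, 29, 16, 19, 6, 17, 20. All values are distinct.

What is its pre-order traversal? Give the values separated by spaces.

29 26 28 35 8 5 33 10 16 17 6 19 20

The last element of post-order is the root; it splits in-order into left and right subtrees.
Root 29: left subtree has 7 nodes {26, 35, 28, 8, 33, 5, 10}, right has 5 {16, 19, 6, 17, 20}.
  Root 26: left subtree has 0 nodes { }, right has 6 {35, 28, 8, 33, 5, 10}.
    Root 28: left subtree has 1 node {35}, right has 4 {8, 33, 5, 10}.
      Root 8: left subtree has 0 nodes { }, right has 3 {33, 5, 10}.
        Root 5: left subtree has 1 node {33}, right has 1 {10}.
  Root 16: left subtree has 0 nodes { }, right has 4 {19, 6, 17, 20}.
    Root 17: left subtree has 2 nodes {19, 6}, right has 1 {20}.
      Root 6: left subtree has 1 node {19}, right has 0 { }.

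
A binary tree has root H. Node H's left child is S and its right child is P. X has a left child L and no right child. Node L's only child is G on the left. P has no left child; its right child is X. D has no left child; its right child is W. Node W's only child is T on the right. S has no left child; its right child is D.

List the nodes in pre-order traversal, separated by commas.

Pre-order visits the node, then its left subtree, then its right subtree.
Visit H.
At H: go left to S.
  Visit S.
  At S: no left child.
  At S: go right to D.
    Visit D.
    At D: no left child.
    At D: go right to W.
      Visit W.
      At W: no left child.
      At W: go right to T.
        T is a leaf — visit T.
At H: go right to P.
  Visit P.
  At P: no left child.
  At P: go right to X.
    Visit X.
    At X: go left to L.
      Visit L.
      At L: go left to G.
        G is a leaf — visit G.
      At L: no right child.
    At X: no right child.

H, S, D, W, T, P, X, L, G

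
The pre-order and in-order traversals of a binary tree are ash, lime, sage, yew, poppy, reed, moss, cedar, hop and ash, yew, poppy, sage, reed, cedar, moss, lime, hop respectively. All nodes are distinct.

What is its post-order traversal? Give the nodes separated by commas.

The first element of pre-order is the root; it splits in-order into left and right subtrees.
Root ash: left subtree has 0 nodes { }, right has 8 {yew, poppy, sage, reed, cedar, moss, lime, hop}.
  Root lime: left subtree has 6 nodes {yew, poppy, sage, reed, cedar, moss}, right has 1 {hop}.
    Root sage: left subtree has 2 nodes {yew, poppy}, right has 3 {reed, cedar, moss}.
      Root yew: left subtree has 0 nodes { }, right has 1 {poppy}.
      Root reed: left subtree has 0 nodes { }, right has 2 {cedar, moss}.
        Root moss: left subtree has 1 node {cedar}, right has 0 { }.

poppy, yew, cedar, moss, reed, sage, hop, lime, ash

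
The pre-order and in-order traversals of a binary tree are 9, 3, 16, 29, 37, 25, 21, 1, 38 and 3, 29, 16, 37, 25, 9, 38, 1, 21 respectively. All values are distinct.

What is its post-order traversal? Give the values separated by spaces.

The first element of pre-order is the root; it splits in-order into left and right subtrees.
Root 9: left subtree has 5 nodes {3, 29, 16, 37, 25}, right has 3 {38, 1, 21}.
  Root 3: left subtree has 0 nodes { }, right has 4 {29, 16, 37, 25}.
    Root 16: left subtree has 1 node {29}, right has 2 {37, 25}.
      Root 37: left subtree has 0 nodes { }, right has 1 {25}.
  Root 21: left subtree has 2 nodes {38, 1}, right has 0 { }.
    Root 1: left subtree has 1 node {38}, right has 0 { }.

29 25 37 16 3 38 1 21 9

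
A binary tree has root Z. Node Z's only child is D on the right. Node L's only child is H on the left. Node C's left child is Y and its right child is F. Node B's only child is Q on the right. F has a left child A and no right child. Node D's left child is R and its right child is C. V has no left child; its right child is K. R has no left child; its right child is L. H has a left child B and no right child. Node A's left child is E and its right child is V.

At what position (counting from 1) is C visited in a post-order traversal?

12

Post-order visits the left subtree, then the right subtree, then the node.
At Z: no left child.
At Z: go right to D.
  At D: go left to R.
    At R: no left child.
    At R: go right to L.
      At L: go left to H.
        At H: go left to B.
          At B: no left child.
          At B: go right to Q.
            Q is a leaf — visit Q.
          Visit B.
        At H: no right child.
        Visit H.
      At L: no right child.
      Visit L.
    Visit R.
  At D: go right to C.
    At C: go left to Y.
      Y is a leaf — visit Y.
    At C: go right to F.
      At F: go left to A.
        At A: go left to E.
          E is a leaf — visit E.
        At A: go right to V.
          At V: no left child.
          At V: go right to K.
            K is a leaf — visit K.
          Visit V.
        Visit A.
      At F: no right child.
      Visit F.
    Visit C.
  Visit D.
Visit Z.
Full post-order sequence: Q, B, H, L, R, Y, E, K, V, A, F, C, D, Z.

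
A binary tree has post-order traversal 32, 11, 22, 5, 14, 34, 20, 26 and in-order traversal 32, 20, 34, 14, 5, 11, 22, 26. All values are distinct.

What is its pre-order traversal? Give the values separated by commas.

26, 20, 32, 34, 14, 5, 22, 11

The last element of post-order is the root; it splits in-order into left and right subtrees.
Root 26: left subtree has 7 nodes {32, 20, 34, 14, 5, 11, 22}, right has 0 { }.
  Root 20: left subtree has 1 node {32}, right has 5 {34, 14, 5, 11, 22}.
    Root 34: left subtree has 0 nodes { }, right has 4 {14, 5, 11, 22}.
      Root 14: left subtree has 0 nodes { }, right has 3 {5, 11, 22}.
        Root 5: left subtree has 0 nodes { }, right has 2 {11, 22}.
          Root 22: left subtree has 1 node {11}, right has 0 { }.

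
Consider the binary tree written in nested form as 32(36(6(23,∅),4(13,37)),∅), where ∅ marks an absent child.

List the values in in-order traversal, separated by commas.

23, 6, 36, 13, 4, 37, 32

In-order visits the left subtree, then the node, then the right subtree.
At 32: go left to 36.
  At 36: go left to 6.
    At 6: go left to 23.
      23 is a leaf — visit 23.
    Visit 6.
    At 6: no right child.
  Visit 36.
  At 36: go right to 4.
    At 4: go left to 13.
      13 is a leaf — visit 13.
    Visit 4.
    At 4: go right to 37.
      37 is a leaf — visit 37.
Visit 32.
At 32: no right child.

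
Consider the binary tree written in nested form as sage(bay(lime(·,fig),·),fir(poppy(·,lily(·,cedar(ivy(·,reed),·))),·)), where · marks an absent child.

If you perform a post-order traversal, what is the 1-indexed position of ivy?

5

Post-order visits the left subtree, then the right subtree, then the node.
At sage: go left to bay.
  At bay: go left to lime.
    At lime: no left child.
    At lime: go right to fig.
      fig is a leaf — visit fig.
    Visit lime.
  At bay: no right child.
  Visit bay.
At sage: go right to fir.
  At fir: go left to poppy.
    At poppy: no left child.
    At poppy: go right to lily.
      At lily: no left child.
      At lily: go right to cedar.
        At cedar: go left to ivy.
          At ivy: no left child.
          At ivy: go right to reed.
            reed is a leaf — visit reed.
          Visit ivy.
        At cedar: no right child.
        Visit cedar.
      Visit lily.
    Visit poppy.
  At fir: no right child.
  Visit fir.
Visit sage.
Full post-order sequence: fig, lime, bay, reed, ivy, cedar, lily, poppy, fir, sage.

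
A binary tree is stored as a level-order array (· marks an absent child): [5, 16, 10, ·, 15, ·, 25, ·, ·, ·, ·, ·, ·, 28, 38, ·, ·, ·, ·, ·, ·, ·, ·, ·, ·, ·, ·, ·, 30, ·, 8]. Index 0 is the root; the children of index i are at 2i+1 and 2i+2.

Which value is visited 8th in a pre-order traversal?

Pre-order visits the node, then its left subtree, then its right subtree.
Visit 5.
At 5: go left to 16.
  Visit 16.
  At 16: no left child.
  At 16: go right to 15.
    15 is a leaf — visit 15.
At 5: go right to 10.
  Visit 10.
  At 10: no left child.
  At 10: go right to 25.
    Visit 25.
    At 25: go left to 28.
      Visit 28.
      At 28: no left child.
      At 28: go right to 30.
        30 is a leaf — visit 30.
    At 25: go right to 38.
      Visit 38.
      At 38: no left child.
      At 38: go right to 8.
        8 is a leaf — visit 8.
Full pre-order sequence: 5, 16, 15, 10, 25, 28, 30, 38, 8.

38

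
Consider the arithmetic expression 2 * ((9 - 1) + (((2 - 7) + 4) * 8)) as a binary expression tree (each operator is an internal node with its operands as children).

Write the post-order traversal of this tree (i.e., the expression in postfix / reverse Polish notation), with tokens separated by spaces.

2 9 1 - 2 7 - 4 + 8 * + *

Post-order on an expression tree gives postfix notation: for each operator, emit left operand, right operand, then the operator.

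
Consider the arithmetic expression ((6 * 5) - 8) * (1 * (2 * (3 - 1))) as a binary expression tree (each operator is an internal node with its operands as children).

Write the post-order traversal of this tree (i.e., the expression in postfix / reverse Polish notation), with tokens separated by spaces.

6 5 * 8 - 1 2 3 1 - * * *

Post-order on an expression tree gives postfix notation: for each operator, emit left operand, right operand, then the operator.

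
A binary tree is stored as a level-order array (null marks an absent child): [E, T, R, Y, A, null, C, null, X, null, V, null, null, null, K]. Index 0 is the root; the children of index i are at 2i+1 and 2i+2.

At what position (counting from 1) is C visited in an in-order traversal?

In-order visits the left subtree, then the node, then the right subtree.
At E: go left to T.
  At T: go left to Y.
    At Y: no left child.
    Visit Y.
    At Y: go right to X.
      X is a leaf — visit X.
  Visit T.
  At T: go right to A.
    At A: no left child.
    Visit A.
    At A: go right to V.
      V is a leaf — visit V.
Visit E.
At E: go right to R.
  At R: no left child.
  Visit R.
  At R: go right to C.
    At C: no left child.
    Visit C.
    At C: go right to K.
      K is a leaf — visit K.
Full in-order sequence: Y, X, T, A, V, E, R, C, K.

8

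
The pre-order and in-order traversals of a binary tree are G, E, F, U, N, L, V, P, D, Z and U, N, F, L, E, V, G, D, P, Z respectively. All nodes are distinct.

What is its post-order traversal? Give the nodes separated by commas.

The first element of pre-order is the root; it splits in-order into left and right subtrees.
Root G: left subtree has 6 nodes {U, N, F, L, E, V}, right has 3 {D, P, Z}.
  Root E: left subtree has 4 nodes {U, N, F, L}, right has 1 {V}.
    Root F: left subtree has 2 nodes {U, N}, right has 1 {L}.
      Root U: left subtree has 0 nodes { }, right has 1 {N}.
  Root P: left subtree has 1 node {D}, right has 1 {Z}.

N, U, L, F, V, E, D, Z, P, G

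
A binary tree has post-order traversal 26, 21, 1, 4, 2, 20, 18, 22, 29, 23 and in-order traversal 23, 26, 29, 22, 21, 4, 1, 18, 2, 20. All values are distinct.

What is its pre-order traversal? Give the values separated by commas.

The last element of post-order is the root; it splits in-order into left and right subtrees.
Root 23: left subtree has 0 nodes { }, right has 9 {26, 29, 22, 21, 4, 1, 18, 2, 20}.
  Root 29: left subtree has 1 node {26}, right has 7 {22, 21, 4, 1, 18, 2, 20}.
    Root 22: left subtree has 0 nodes { }, right has 6 {21, 4, 1, 18, 2, 20}.
      Root 18: left subtree has 3 nodes {21, 4, 1}, right has 2 {2, 20}.
        Root 4: left subtree has 1 node {21}, right has 1 {1}.
        Root 20: left subtree has 1 node {2}, right has 0 { }.

23, 29, 26, 22, 18, 4, 21, 1, 20, 2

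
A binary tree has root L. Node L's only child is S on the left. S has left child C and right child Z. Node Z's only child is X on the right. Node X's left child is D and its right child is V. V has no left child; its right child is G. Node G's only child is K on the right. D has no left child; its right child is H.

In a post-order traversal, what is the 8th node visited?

Post-order visits the left subtree, then the right subtree, then the node.
At L: go left to S.
  At S: go left to C.
    C is a leaf — visit C.
  At S: go right to Z.
    At Z: no left child.
    At Z: go right to X.
      At X: go left to D.
        At D: no left child.
        At D: go right to H.
          H is a leaf — visit H.
        Visit D.
      At X: go right to V.
        At V: no left child.
        At V: go right to G.
          At G: no left child.
          At G: go right to K.
            K is a leaf — visit K.
          Visit G.
        Visit V.
      Visit X.
    Visit Z.
  Visit S.
At L: no right child.
Visit L.
Full post-order sequence: C, H, D, K, G, V, X, Z, S, L.

Z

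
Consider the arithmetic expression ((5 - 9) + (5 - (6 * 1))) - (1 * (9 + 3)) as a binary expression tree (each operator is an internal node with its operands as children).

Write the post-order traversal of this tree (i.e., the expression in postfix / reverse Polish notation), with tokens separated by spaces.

Post-order on an expression tree gives postfix notation: for each operator, emit left operand, right operand, then the operator.

5 9 - 5 6 1 * - + 1 9 3 + * -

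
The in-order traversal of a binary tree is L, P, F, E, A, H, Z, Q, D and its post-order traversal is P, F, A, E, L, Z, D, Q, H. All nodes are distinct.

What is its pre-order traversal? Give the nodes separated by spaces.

H L E F P A Q Z D

The last element of post-order is the root; it splits in-order into left and right subtrees.
Root H: left subtree has 5 nodes {L, P, F, E, A}, right has 3 {Z, Q, D}.
  Root L: left subtree has 0 nodes { }, right has 4 {P, F, E, A}.
    Root E: left subtree has 2 nodes {P, F}, right has 1 {A}.
      Root F: left subtree has 1 node {P}, right has 0 { }.
  Root Q: left subtree has 1 node {Z}, right has 1 {D}.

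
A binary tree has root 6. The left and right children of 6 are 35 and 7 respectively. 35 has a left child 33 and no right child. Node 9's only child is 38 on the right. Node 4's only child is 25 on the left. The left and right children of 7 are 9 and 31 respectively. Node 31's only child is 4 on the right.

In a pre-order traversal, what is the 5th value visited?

Pre-order visits the node, then its left subtree, then its right subtree.
Visit 6.
At 6: go left to 35.
  Visit 35.
  At 35: go left to 33.
    33 is a leaf — visit 33.
  At 35: no right child.
At 6: go right to 7.
  Visit 7.
  At 7: go left to 9.
    Visit 9.
    At 9: no left child.
    At 9: go right to 38.
      38 is a leaf — visit 38.
  At 7: go right to 31.
    Visit 31.
    At 31: no left child.
    At 31: go right to 4.
      Visit 4.
      At 4: go left to 25.
        25 is a leaf — visit 25.
      At 4: no right child.
Full pre-order sequence: 6, 35, 33, 7, 9, 38, 31, 4, 25.

9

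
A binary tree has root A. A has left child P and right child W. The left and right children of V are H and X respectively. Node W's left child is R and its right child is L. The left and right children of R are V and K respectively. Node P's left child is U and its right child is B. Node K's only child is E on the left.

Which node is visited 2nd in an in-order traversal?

P

In-order visits the left subtree, then the node, then the right subtree.
At A: go left to P.
  At P: go left to U.
    U is a leaf — visit U.
  Visit P.
  At P: go right to B.
    B is a leaf — visit B.
Visit A.
At A: go right to W.
  At W: go left to R.
    At R: go left to V.
      At V: go left to H.
        H is a leaf — visit H.
      Visit V.
      At V: go right to X.
        X is a leaf — visit X.
    Visit R.
    At R: go right to K.
      At K: go left to E.
        E is a leaf — visit E.
      Visit K.
      At K: no right child.
  Visit W.
  At W: go right to L.
    L is a leaf — visit L.
Full in-order sequence: U, P, B, A, H, V, X, R, E, K, W, L.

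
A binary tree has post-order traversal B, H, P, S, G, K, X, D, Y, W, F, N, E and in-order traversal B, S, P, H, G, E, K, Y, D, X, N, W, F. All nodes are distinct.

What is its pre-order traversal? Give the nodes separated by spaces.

The last element of post-order is the root; it splits in-order into left and right subtrees.
Root E: left subtree has 5 nodes {B, S, P, H, G}, right has 7 {K, Y, D, X, N, W, F}.
  Root G: left subtree has 4 nodes {B, S, P, H}, right has 0 { }.
    Root S: left subtree has 1 node {B}, right has 2 {P, H}.
      Root P: left subtree has 0 nodes { }, right has 1 {H}.
  Root N: left subtree has 4 nodes {K, Y, D, X}, right has 2 {W, F}.
    Root Y: left subtree has 1 node {K}, right has 2 {D, X}.
      Root D: left subtree has 0 nodes { }, right has 1 {X}.
    Root F: left subtree has 1 node {W}, right has 0 { }.

E G S B P H N Y K D X F W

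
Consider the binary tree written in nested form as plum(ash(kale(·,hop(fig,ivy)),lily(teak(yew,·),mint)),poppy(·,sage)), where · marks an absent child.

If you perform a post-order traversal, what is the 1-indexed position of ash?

9

Post-order visits the left subtree, then the right subtree, then the node.
At plum: go left to ash.
  At ash: go left to kale.
    At kale: no left child.
    At kale: go right to hop.
      At hop: go left to fig.
        fig is a leaf — visit fig.
      At hop: go right to ivy.
        ivy is a leaf — visit ivy.
      Visit hop.
    Visit kale.
  At ash: go right to lily.
    At lily: go left to teak.
      At teak: go left to yew.
        yew is a leaf — visit yew.
      At teak: no right child.
      Visit teak.
    At lily: go right to mint.
      mint is a leaf — visit mint.
    Visit lily.
  Visit ash.
At plum: go right to poppy.
  At poppy: no left child.
  At poppy: go right to sage.
    sage is a leaf — visit sage.
  Visit poppy.
Visit plum.
Full post-order sequence: fig, ivy, hop, kale, yew, teak, mint, lily, ash, sage, poppy, plum.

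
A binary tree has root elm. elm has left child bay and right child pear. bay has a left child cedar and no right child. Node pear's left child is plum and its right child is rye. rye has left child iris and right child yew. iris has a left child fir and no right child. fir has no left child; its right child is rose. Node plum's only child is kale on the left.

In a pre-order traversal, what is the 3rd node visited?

cedar

Pre-order visits the node, then its left subtree, then its right subtree.
Visit elm.
At elm: go left to bay.
  Visit bay.
  At bay: go left to cedar.
    cedar is a leaf — visit cedar.
  At bay: no right child.
At elm: go right to pear.
  Visit pear.
  At pear: go left to plum.
    Visit plum.
    At plum: go left to kale.
      kale is a leaf — visit kale.
    At plum: no right child.
  At pear: go right to rye.
    Visit rye.
    At rye: go left to iris.
      Visit iris.
      At iris: go left to fir.
        Visit fir.
        At fir: no left child.
        At fir: go right to rose.
          rose is a leaf — visit rose.
      At iris: no right child.
    At rye: go right to yew.
      yew is a leaf — visit yew.
Full pre-order sequence: elm, bay, cedar, pear, plum, kale, rye, iris, fir, rose, yew.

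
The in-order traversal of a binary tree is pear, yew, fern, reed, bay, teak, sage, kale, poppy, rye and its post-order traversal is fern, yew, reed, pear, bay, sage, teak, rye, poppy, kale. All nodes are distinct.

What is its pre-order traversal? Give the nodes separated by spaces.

kale teak bay pear reed yew fern sage poppy rye

The last element of post-order is the root; it splits in-order into left and right subtrees.
Root kale: left subtree has 7 nodes {pear, yew, fern, reed, bay, teak, sage}, right has 2 {poppy, rye}.
  Root teak: left subtree has 5 nodes {pear, yew, fern, reed, bay}, right has 1 {sage}.
    Root bay: left subtree has 4 nodes {pear, yew, fern, reed}, right has 0 { }.
      Root pear: left subtree has 0 nodes { }, right has 3 {yew, fern, reed}.
        Root reed: left subtree has 2 nodes {yew, fern}, right has 0 { }.
          Root yew: left subtree has 0 nodes { }, right has 1 {fern}.
  Root poppy: left subtree has 0 nodes { }, right has 1 {rye}.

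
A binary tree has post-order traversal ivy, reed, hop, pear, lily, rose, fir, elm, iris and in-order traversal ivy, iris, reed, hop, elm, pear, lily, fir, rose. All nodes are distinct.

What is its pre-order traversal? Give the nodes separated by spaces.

iris ivy elm hop reed fir lily pear rose

The last element of post-order is the root; it splits in-order into left and right subtrees.
Root iris: left subtree has 1 node {ivy}, right has 7 {reed, hop, elm, pear, lily, fir, rose}.
  Root elm: left subtree has 2 nodes {reed, hop}, right has 4 {pear, lily, fir, rose}.
    Root hop: left subtree has 1 node {reed}, right has 0 { }.
    Root fir: left subtree has 2 nodes {pear, lily}, right has 1 {rose}.
      Root lily: left subtree has 1 node {pear}, right has 0 { }.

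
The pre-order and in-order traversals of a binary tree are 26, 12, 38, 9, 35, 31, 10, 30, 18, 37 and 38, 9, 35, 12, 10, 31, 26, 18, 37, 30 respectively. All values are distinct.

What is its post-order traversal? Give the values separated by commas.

35, 9, 38, 10, 31, 12, 37, 18, 30, 26

The first element of pre-order is the root; it splits in-order into left and right subtrees.
Root 26: left subtree has 6 nodes {38, 9, 35, 12, 10, 31}, right has 3 {18, 37, 30}.
  Root 12: left subtree has 3 nodes {38, 9, 35}, right has 2 {10, 31}.
    Root 38: left subtree has 0 nodes { }, right has 2 {9, 35}.
      Root 9: left subtree has 0 nodes { }, right has 1 {35}.
    Root 31: left subtree has 1 node {10}, right has 0 { }.
  Root 30: left subtree has 2 nodes {18, 37}, right has 0 { }.
    Root 18: left subtree has 0 nodes { }, right has 1 {37}.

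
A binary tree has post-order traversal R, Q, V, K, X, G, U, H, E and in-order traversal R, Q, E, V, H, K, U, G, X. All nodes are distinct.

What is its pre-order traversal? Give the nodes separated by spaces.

The last element of post-order is the root; it splits in-order into left and right subtrees.
Root E: left subtree has 2 nodes {R, Q}, right has 6 {V, H, K, U, G, X}.
  Root Q: left subtree has 1 node {R}, right has 0 { }.
  Root H: left subtree has 1 node {V}, right has 4 {K, U, G, X}.
    Root U: left subtree has 1 node {K}, right has 2 {G, X}.
      Root G: left subtree has 0 nodes { }, right has 1 {X}.

E Q R H V U K G X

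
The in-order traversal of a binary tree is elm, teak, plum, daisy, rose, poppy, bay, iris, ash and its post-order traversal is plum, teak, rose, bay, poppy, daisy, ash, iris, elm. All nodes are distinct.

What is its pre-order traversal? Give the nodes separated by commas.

The last element of post-order is the root; it splits in-order into left and right subtrees.
Root elm: left subtree has 0 nodes { }, right has 8 {teak, plum, daisy, rose, poppy, bay, iris, ash}.
  Root iris: left subtree has 6 nodes {teak, plum, daisy, rose, poppy, bay}, right has 1 {ash}.
    Root daisy: left subtree has 2 nodes {teak, plum}, right has 3 {rose, poppy, bay}.
      Root teak: left subtree has 0 nodes { }, right has 1 {plum}.
      Root poppy: left subtree has 1 node {rose}, right has 1 {bay}.

elm, iris, daisy, teak, plum, poppy, rose, bay, ash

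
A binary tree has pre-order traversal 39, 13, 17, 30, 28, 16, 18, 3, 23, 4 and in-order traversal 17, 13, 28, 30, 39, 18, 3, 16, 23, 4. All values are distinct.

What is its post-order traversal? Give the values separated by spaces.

17 28 30 13 3 18 4 23 16 39

The first element of pre-order is the root; it splits in-order into left and right subtrees.
Root 39: left subtree has 4 nodes {17, 13, 28, 30}, right has 5 {18, 3, 16, 23, 4}.
  Root 13: left subtree has 1 node {17}, right has 2 {28, 30}.
    Root 30: left subtree has 1 node {28}, right has 0 { }.
  Root 16: left subtree has 2 nodes {18, 3}, right has 2 {23, 4}.
    Root 18: left subtree has 0 nodes { }, right has 1 {3}.
    Root 23: left subtree has 0 nodes { }, right has 1 {4}.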